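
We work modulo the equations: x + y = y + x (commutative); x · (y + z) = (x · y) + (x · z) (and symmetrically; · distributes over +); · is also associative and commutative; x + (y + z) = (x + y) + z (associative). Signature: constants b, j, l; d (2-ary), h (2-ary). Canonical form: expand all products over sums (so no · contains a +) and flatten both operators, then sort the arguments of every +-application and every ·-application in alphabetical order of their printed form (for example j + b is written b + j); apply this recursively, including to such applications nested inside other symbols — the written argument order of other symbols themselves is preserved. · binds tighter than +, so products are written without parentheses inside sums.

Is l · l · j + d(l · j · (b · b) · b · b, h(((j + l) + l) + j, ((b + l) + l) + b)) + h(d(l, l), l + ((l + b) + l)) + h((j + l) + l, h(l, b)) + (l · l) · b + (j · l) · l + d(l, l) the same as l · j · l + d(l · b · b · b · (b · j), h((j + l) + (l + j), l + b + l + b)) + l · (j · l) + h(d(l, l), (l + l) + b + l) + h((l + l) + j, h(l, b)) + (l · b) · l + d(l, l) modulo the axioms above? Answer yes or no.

Left:  l · l · j + d(l · j · (b · b) · b · b, h(((j + l) + l) + j, ((b + l) + l) + b)) + h(d(l, l), l + ((l + b) + l)) + h((j + l) + l, h(l, b)) + (l · l) · b + (j · l) · l + d(l, l)
  Un-nest:  j · l · l + d(b · b · b · b · j · l, h(j + j + l + l, b + b + l + l)) + h(d(l, l), b + l + l + l) + h(j + l + l, h(l, b)) + b · l · l + j · l · l + d(l, l)
  Sort:  b · l · l + d(b · b · b · b · j · l, h(j + j + l + l, b + b + l + l)) + d(l, l) + h(d(l, l), b + l + l + l) + h(j + l + l, h(l, b)) + j · l · l + j · l · l
Right:  l · j · l + d(l · b · b · b · (b · j), h((j + l) + (l + j), l + b + l + b)) + l · (j · l) + h(d(l, l), (l + l) + b + l) + h((l + l) + j, h(l, b)) + (l · b) · l + d(l, l)
  Flatten:  j · l · l + d(b · b · b · b · j · l, h(j + j + l + l, b + b + l + l)) + j · l · l + h(d(l, l), b + l + l + l) + h(j + l + l, h(l, b)) + b · l · l + d(l, l)
  Sort arguments:  b · l · l + d(b · b · b · b · j · l, h(j + j + l + l, b + b + l + l)) + d(l, l) + h(d(l, l), b + l + l + l) + h(j + l + l, h(l, b)) + j · l · l + j · l · l

Answer: yes — both canonical forms are b · l · l + d(b · b · b · b · j · l, h(j + j + l + l, b + b + l + l)) + d(l, l) + h(d(l, l), b + l + l + l) + h(j + l + l, h(l, b)) + j · l · l + j · l · l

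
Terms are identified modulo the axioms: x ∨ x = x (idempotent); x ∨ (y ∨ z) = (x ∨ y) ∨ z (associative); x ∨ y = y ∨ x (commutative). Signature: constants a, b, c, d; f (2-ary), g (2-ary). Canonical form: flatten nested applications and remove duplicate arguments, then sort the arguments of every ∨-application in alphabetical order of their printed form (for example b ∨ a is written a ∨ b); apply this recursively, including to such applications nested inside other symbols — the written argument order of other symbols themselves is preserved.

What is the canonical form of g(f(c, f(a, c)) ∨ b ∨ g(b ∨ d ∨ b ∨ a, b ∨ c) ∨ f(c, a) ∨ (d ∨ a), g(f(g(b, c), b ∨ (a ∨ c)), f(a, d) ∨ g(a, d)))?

Focus inside:  f(c, f(a, c)) ∨ b ∨ g(b ∨ d ∨ b ∨ a, b ∨ c) ∨ f(c, a) ∨ (d ∨ a)
Un-nest:  f(c, f(a, c)) ∨ b ∨ g(b ∨ d ∨ b ∨ a, b ∨ c) ∨ f(c, a) ∨ d ∨ a
Canonicalize subterm:  g(b ∨ d ∨ b ∨ a, b ∨ c)  →  g(a ∨ b ∨ d, b ∨ c)
Sort:  a ∨ b ∨ d ∨ f(c, a) ∨ f(c, f(a, c)) ∨ g(a ∨ b ∨ d, b ∨ c)
Put back:  g(a ∨ b ∨ d ∨ f(c, a) ∨ f(c, f(a, c)) ∨ g(a ∨ b ∨ d, b ∨ c), g(f(g(b, c), a ∨ b ∨ c), f(a, d) ∨ g(a, d)))

Answer: g(a ∨ b ∨ d ∨ f(c, a) ∨ f(c, f(a, c)) ∨ g(a ∨ b ∨ d, b ∨ c), g(f(g(b, c), a ∨ b ∨ c), f(a, d) ∨ g(a, d)))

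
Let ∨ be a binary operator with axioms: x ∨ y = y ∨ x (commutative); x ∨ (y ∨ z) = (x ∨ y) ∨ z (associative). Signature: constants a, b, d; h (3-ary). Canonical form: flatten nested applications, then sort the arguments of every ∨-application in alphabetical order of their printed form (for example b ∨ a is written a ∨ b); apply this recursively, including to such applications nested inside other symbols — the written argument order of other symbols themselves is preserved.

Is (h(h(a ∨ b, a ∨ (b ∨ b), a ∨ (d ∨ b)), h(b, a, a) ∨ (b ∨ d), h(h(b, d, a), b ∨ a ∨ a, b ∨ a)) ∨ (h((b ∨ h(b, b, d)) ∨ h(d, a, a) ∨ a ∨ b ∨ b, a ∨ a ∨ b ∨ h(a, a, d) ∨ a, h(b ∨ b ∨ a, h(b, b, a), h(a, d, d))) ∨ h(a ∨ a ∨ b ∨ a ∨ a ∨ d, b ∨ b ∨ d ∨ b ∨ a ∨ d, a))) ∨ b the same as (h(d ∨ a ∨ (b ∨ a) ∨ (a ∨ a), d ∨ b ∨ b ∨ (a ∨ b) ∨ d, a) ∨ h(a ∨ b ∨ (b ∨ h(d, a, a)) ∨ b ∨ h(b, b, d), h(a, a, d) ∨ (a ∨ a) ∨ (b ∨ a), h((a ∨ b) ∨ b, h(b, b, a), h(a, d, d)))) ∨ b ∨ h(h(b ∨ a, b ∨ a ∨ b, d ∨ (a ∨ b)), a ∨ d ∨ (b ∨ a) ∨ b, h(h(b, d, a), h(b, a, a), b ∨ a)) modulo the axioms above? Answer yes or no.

Left:  (h(h(a ∨ b, a ∨ (b ∨ b), a ∨ (d ∨ b)), h(b, a, a) ∨ (b ∨ d), h(h(b, d, a), b ∨ a ∨ a, b ∨ a)) ∨ (h((b ∨ h(b, b, d)) ∨ h(d, a, a) ∨ a ∨ b ∨ b, a ∨ a ∨ b ∨ h(a, a, d) ∨ a, h(b ∨ b ∨ a, h(b, b, a), h(a, d, d))) ∨ h(a ∨ a ∨ b ∨ a ∨ a ∨ d, b ∨ b ∨ d ∨ b ∨ a ∨ d, a))) ∨ b
  Merge nested applications:  h(h(a ∨ b, a ∨ (b ∨ b), a ∨ (d ∨ b)), h(b, a, a) ∨ (b ∨ d), h(h(b, d, a), b ∨ a ∨ a, b ∨ a)) ∨ h((b ∨ h(b, b, d)) ∨ h(d, a, a) ∨ a ∨ b ∨ b, a ∨ a ∨ b ∨ h(a, a, d) ∨ a, h(b ∨ b ∨ a, h(b, b, a), h(a, d, d))) ∨ h(a ∨ a ∨ b ∨ a ∨ a ∨ d, b ∨ b ∨ d ∨ b ∨ a ∨ d, a) ∨ b
  Simplify inside:  h(h(a ∨ b, a ∨ (b ∨ b), a ∨ (d ∨ b)), h(b, a, a) ∨ (b ∨ d), h(h(b, d, a), b ∨ a ∨ a, b ∨ a))  →  h(h(a ∨ b, a ∨ b ∨ b, a ∨ b ∨ d), b ∨ d ∨ h(b, a, a), h(h(b, d, a), a ∨ a ∨ b, a ∨ b))
  Inside:  h((b ∨ h(b, b, d)) ∨ h(d, a, a) ∨ a ∨ b ∨ b, a ∨ a ∨ b ∨ h(a, a, d) ∨ a, h(b ∨ b ∨ a, h(b, b, a), h(a, d, d)))  →  h(a ∨ b ∨ b ∨ b ∨ h(b, b, d) ∨ h(d, a, a), a ∨ a ∨ a ∨ b ∨ h(a, a, d), h(a ∨ b ∨ b, h(b, b, a), h(a, d, d)))
  Canonicalize subterm:  h(a ∨ a ∨ b ∨ a ∨ a ∨ d, b ∨ b ∨ d ∨ b ∨ a ∨ d, a)  →  h(a ∨ a ∨ a ∨ a ∨ b ∨ d, a ∨ b ∨ b ∨ b ∨ d ∨ d, a)
  Sort:  b ∨ h(a ∨ a ∨ a ∨ a ∨ b ∨ d, a ∨ b ∨ b ∨ b ∨ d ∨ d, a) ∨ h(a ∨ b ∨ b ∨ b ∨ h(b, b, d) ∨ h(d, a, a), a ∨ a ∨ a ∨ b ∨ h(a, a, d), h(a ∨ b ∨ b, h(b, b, a), h(a, d, d))) ∨ h(h(a ∨ b, a ∨ b ∨ b, a ∨ b ∨ d), b ∨ d ∨ h(b, a, a), h(h(b, d, a), a ∨ a ∨ b, a ∨ b))
Right:  (h(d ∨ a ∨ (b ∨ a) ∨ (a ∨ a), d ∨ b ∨ b ∨ (a ∨ b) ∨ d, a) ∨ h(a ∨ b ∨ (b ∨ h(d, a, a)) ∨ b ∨ h(b, b, d), h(a, a, d) ∨ (a ∨ a) ∨ (b ∨ a), h((a ∨ b) ∨ b, h(b, b, a), h(a, d, d)))) ∨ b ∨ h(h(b ∨ a, b ∨ a ∨ b, d ∨ (a ∨ b)), a ∨ d ∨ (b ∨ a) ∨ b, h(h(b, d, a), h(b, a, a), b ∨ a))
  Flatten:  h(d ∨ a ∨ (b ∨ a) ∨ (a ∨ a), d ∨ b ∨ b ∨ (a ∨ b) ∨ d, a) ∨ h(a ∨ b ∨ (b ∨ h(d, a, a)) ∨ b ∨ h(b, b, d), h(a, a, d) ∨ (a ∨ a) ∨ (b ∨ a), h((a ∨ b) ∨ b, h(b, b, a), h(a, d, d))) ∨ b ∨ h(h(b ∨ a, b ∨ a ∨ b, d ∨ (a ∨ b)), a ∨ d ∨ (b ∨ a) ∨ b, h(h(b, d, a), h(b, a, a), b ∨ a))
  Canonicalize subterm:  h(d ∨ a ∨ (b ∨ a) ∨ (a ∨ a), d ∨ b ∨ b ∨ (a ∨ b) ∨ d, a)  →  h(a ∨ a ∨ a ∨ a ∨ b ∨ d, a ∨ b ∨ b ∨ b ∨ d ∨ d, a)
  Canonicalize subterm:  h(a ∨ b ∨ (b ∨ h(d, a, a)) ∨ b ∨ h(b, b, d), h(a, a, d) ∨ (a ∨ a) ∨ (b ∨ a), h((a ∨ b) ∨ b, h(b, b, a), h(a, d, d)))  →  h(a ∨ b ∨ b ∨ b ∨ h(b, b, d) ∨ h(d, a, a), a ∨ a ∨ a ∨ b ∨ h(a, a, d), h(a ∨ b ∨ b, h(b, b, a), h(a, d, d)))
  Canonicalize subterm:  h(h(b ∨ a, b ∨ a ∨ b, d ∨ (a ∨ b)), a ∨ d ∨ (b ∨ a) ∨ b, h(h(b, d, a), h(b, a, a), b ∨ a))  →  h(h(a ∨ b, a ∨ b ∨ b, a ∨ b ∨ d), a ∨ a ∨ b ∨ b ∨ d, h(h(b, d, a), h(b, a, a), a ∨ b))
  Sort:  b ∨ h(a ∨ a ∨ a ∨ a ∨ b ∨ d, a ∨ b ∨ b ∨ b ∨ d ∨ d, a) ∨ h(a ∨ b ∨ b ∨ b ∨ h(b, b, d) ∨ h(d, a, a), a ∨ a ∨ a ∨ b ∨ h(a, a, d), h(a ∨ b ∨ b, h(b, b, a), h(a, d, d))) ∨ h(h(a ∨ b, a ∨ b ∨ b, a ∨ b ∨ d), a ∨ a ∨ b ∨ b ∨ d, h(h(b, d, a), h(b, a, a), a ∨ b))

Answer: no — b ∨ h(a ∨ a ∨ a ∨ a ∨ b ∨ d, a ∨ b ∨ b ∨ b ∨ d ∨ d, a) ∨ h(a ∨ b ∨ b ∨ b ∨ h(b, b, d) ∨ h(d, a, a), a ∨ a ∨ a ∨ b ∨ h(a, a, d), h(a ∨ b ∨ b, h(b, b, a), h(a, d, d))) ∨ h(h(a ∨ b, a ∨ b ∨ b, a ∨ b ∨ d), b ∨ d ∨ h(b, a, a), h(h(b, d, a), a ∨ a ∨ b, a ∨ b)) vs b ∨ h(a ∨ a ∨ a ∨ a ∨ b ∨ d, a ∨ b ∨ b ∨ b ∨ d ∨ d, a) ∨ h(a ∨ b ∨ b ∨ b ∨ h(b, b, d) ∨ h(d, a, a), a ∨ a ∨ a ∨ b ∨ h(a, a, d), h(a ∨ b ∨ b, h(b, b, a), h(a, d, d))) ∨ h(h(a ∨ b, a ∨ b ∨ b, a ∨ b ∨ d), a ∨ a ∨ b ∨ b ∨ d, h(h(b, d, a), h(b, a, a), a ∨ b))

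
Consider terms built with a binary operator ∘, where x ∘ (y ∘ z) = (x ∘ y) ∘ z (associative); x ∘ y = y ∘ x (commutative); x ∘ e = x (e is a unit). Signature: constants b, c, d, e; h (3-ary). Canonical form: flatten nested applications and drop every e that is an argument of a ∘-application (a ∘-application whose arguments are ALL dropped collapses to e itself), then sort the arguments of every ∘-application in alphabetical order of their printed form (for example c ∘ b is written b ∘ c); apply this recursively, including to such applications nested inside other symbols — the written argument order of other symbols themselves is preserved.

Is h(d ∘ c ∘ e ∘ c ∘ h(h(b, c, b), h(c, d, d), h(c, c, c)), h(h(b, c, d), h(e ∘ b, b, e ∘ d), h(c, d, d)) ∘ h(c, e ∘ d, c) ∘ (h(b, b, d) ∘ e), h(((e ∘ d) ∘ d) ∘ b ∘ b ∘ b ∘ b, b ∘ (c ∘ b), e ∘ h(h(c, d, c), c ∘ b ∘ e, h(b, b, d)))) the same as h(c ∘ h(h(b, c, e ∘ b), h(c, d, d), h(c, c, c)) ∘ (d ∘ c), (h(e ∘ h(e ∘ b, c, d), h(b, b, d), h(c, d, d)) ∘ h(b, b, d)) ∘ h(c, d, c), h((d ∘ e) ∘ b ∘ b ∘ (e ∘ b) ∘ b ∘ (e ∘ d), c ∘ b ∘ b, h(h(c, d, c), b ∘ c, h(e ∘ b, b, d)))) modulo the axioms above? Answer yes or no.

Answer: yes — both canonical forms are h(c ∘ c ∘ d ∘ h(h(b, c, b), h(c, d, d), h(c, c, c)), h(b, b, d) ∘ h(c, d, c) ∘ h(h(b, c, d), h(b, b, d), h(c, d, d)), h(b ∘ b ∘ b ∘ b ∘ d ∘ d, b ∘ b ∘ c, h(h(c, d, c), b ∘ c, h(b, b, d))))

Derivation:
Left:  h(d ∘ c ∘ e ∘ c ∘ h(h(b, c, b), h(c, d, d), h(c, c, c)), h(h(b, c, d), h(e ∘ b, b, e ∘ d), h(c, d, d)) ∘ h(c, e ∘ d, c) ∘ (h(b, b, d) ∘ e), h(((e ∘ d) ∘ d) ∘ b ∘ b ∘ b ∘ b, b ∘ (c ∘ b), e ∘ h(h(c, d, c), c ∘ b ∘ e, h(b, b, d))))
  Focus inside:  h(h(b, c, d), h(e ∘ b, b, e ∘ d), h(c, d, d)) ∘ h(c, e ∘ d, c) ∘ (h(b, b, d) ∘ e)
  Un-nest:  h(h(b, c, d), h(e ∘ b, b, e ∘ d), h(c, d, d)) ∘ h(c, e ∘ d, c) ∘ h(b, b, d) ∘ e
  Inside:  h(h(b, c, d), h(e ∘ b, b, e ∘ d), h(c, d, d))  →  h(h(b, c, d), h(b, b, d), h(c, d, d))
  Inside:  h(c, e ∘ d, c)  →  h(c, d, c)
  Drop the unit:  drop e
  Sort:  h(b, b, d) ∘ h(c, d, c) ∘ h(h(b, c, d), h(b, b, d), h(c, d, d))
  Put back:  h(c ∘ c ∘ d ∘ h(h(b, c, b), h(c, d, d), h(c, c, c)), h(b, b, d) ∘ h(c, d, c) ∘ h(h(b, c, d), h(b, b, d), h(c, d, d)), h(b ∘ b ∘ b ∘ b ∘ d ∘ d, b ∘ b ∘ c, h(h(c, d, c), b ∘ c, h(b, b, d))))
Right:  h(c ∘ h(h(b, c, e ∘ b), h(c, d, d), h(c, c, c)) ∘ (d ∘ c), (h(e ∘ h(e ∘ b, c, d), h(b, b, d), h(c, d, d)) ∘ h(b, b, d)) ∘ h(c, d, c), h((d ∘ e) ∘ b ∘ b ∘ (e ∘ b) ∘ b ∘ (e ∘ d), c ∘ b ∘ b, h(h(c, d, c), b ∘ c, h(e ∘ b, b, d))))
  Descend into:  (h(e ∘ h(e ∘ b, c, d), h(b, b, d), h(c, d, d)) ∘ h(b, b, d)) ∘ h(c, d, c)
  Un-nest:  h(e ∘ h(e ∘ b, c, d), h(b, b, d), h(c, d, d)) ∘ h(b, b, d) ∘ h(c, d, c)
  Inside:  h(e ∘ h(e ∘ b, c, d), h(b, b, d), h(c, d, d))  →  h(h(b, c, d), h(b, b, d), h(c, d, d))
  Order the arguments:  h(b, b, d) ∘ h(c, d, c) ∘ h(h(b, c, d), h(b, b, d), h(c, d, d))
  Reassemble:  h(c ∘ c ∘ d ∘ h(h(b, c, b), h(c, d, d), h(c, c, c)), h(b, b, d) ∘ h(c, d, c) ∘ h(h(b, c, d), h(b, b, d), h(c, d, d)), h(b ∘ b ∘ b ∘ b ∘ d ∘ d, b ∘ b ∘ c, h(h(c, d, c), b ∘ c, h(b, b, d))))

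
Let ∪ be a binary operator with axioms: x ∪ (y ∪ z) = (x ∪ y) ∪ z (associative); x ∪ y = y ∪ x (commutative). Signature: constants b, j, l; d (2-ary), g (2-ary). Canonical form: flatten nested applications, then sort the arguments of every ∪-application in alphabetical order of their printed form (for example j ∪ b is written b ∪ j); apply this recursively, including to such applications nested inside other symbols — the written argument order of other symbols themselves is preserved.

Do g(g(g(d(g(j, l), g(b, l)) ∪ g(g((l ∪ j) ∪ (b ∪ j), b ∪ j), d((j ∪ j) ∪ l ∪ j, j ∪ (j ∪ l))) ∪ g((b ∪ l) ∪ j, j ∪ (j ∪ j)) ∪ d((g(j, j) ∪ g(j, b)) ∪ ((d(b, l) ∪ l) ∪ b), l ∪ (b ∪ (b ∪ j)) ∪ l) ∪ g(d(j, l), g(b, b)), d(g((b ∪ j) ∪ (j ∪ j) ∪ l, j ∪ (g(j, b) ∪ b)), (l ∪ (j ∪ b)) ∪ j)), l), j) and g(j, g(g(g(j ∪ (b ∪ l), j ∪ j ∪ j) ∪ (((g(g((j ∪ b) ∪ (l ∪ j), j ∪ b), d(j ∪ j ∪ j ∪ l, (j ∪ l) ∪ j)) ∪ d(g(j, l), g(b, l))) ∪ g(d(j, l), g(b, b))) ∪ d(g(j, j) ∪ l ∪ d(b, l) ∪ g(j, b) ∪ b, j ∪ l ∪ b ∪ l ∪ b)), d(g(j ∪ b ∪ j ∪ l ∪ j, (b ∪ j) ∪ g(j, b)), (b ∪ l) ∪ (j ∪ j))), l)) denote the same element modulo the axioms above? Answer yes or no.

Answer: no — g(g(g(d(b ∪ d(b, l) ∪ g(j, b) ∪ g(j, j) ∪ l, b ∪ b ∪ j ∪ l ∪ l) ∪ d(g(j, l), g(b, l)) ∪ g(b ∪ j ∪ l, j ∪ j ∪ j) ∪ g(d(j, l), g(b, b)) ∪ g(g(b ∪ j ∪ j ∪ l, b ∪ j), d(j ∪ j ∪ j ∪ l, j ∪ j ∪ l)), d(g(b ∪ j ∪ j ∪ j ∪ l, b ∪ g(j, b) ∪ j), b ∪ j ∪ j ∪ l)), l), j) vs g(j, g(g(d(b ∪ d(b, l) ∪ g(j, b) ∪ g(j, j) ∪ l, b ∪ b ∪ j ∪ l ∪ l) ∪ d(g(j, l), g(b, l)) ∪ g(b ∪ j ∪ l, j ∪ j ∪ j) ∪ g(d(j, l), g(b, b)) ∪ g(g(b ∪ j ∪ j ∪ l, b ∪ j), d(j ∪ j ∪ j ∪ l, j ∪ j ∪ l)), d(g(b ∪ j ∪ j ∪ j ∪ l, b ∪ g(j, b) ∪ j), b ∪ j ∪ j ∪ l)), l))

Derivation:
Left:  g(g(g(d(g(j, l), g(b, l)) ∪ g(g((l ∪ j) ∪ (b ∪ j), b ∪ j), d((j ∪ j) ∪ l ∪ j, j ∪ (j ∪ l))) ∪ g((b ∪ l) ∪ j, j ∪ (j ∪ j)) ∪ d((g(j, j) ∪ g(j, b)) ∪ ((d(b, l) ∪ l) ∪ b), l ∪ (b ∪ (b ∪ j)) ∪ l) ∪ g(d(j, l), g(b, b)), d(g((b ∪ j) ∪ (j ∪ j) ∪ l, j ∪ (g(j, b) ∪ b)), (l ∪ (j ∪ b)) ∪ j)), l), j)
  Descend into:  d(g(j, l), g(b, l)) ∪ g(g((l ∪ j) ∪ (b ∪ j), b ∪ j), d((j ∪ j) ∪ l ∪ j, j ∪ (j ∪ l))) ∪ g((b ∪ l) ∪ j, j ∪ (j ∪ j)) ∪ d((g(j, j) ∪ g(j, b)) ∪ ((d(b, l) ∪ l) ∪ b), l ∪ (b ∪ (b ∪ j)) ∪ l) ∪ g(d(j, l), g(b, b))
  Canonicalize subterm:  g(g((l ∪ j) ∪ (b ∪ j), b ∪ j), d((j ∪ j) ∪ l ∪ j, j ∪ (j ∪ l)))  →  g(g(b ∪ j ∪ j ∪ l, b ∪ j), d(j ∪ j ∪ j ∪ l, j ∪ j ∪ l))
  Canonicalize subterm:  g((b ∪ l) ∪ j, j ∪ (j ∪ j))  →  g(b ∪ j ∪ l, j ∪ j ∪ j)
  Simplify inside:  d((g(j, j) ∪ g(j, b)) ∪ ((d(b, l) ∪ l) ∪ b), l ∪ (b ∪ (b ∪ j)) ∪ l)  →  d(b ∪ d(b, l) ∪ g(j, b) ∪ g(j, j) ∪ l, b ∪ b ∪ j ∪ l ∪ l)
  Order the arguments:  d(b ∪ d(b, l) ∪ g(j, b) ∪ g(j, j) ∪ l, b ∪ b ∪ j ∪ l ∪ l) ∪ d(g(j, l), g(b, l)) ∪ g(b ∪ j ∪ l, j ∪ j ∪ j) ∪ g(d(j, l), g(b, b)) ∪ g(g(b ∪ j ∪ j ∪ l, b ∪ j), d(j ∪ j ∪ j ∪ l, j ∪ j ∪ l))
  Put back:  g(g(g(d(b ∪ d(b, l) ∪ g(j, b) ∪ g(j, j) ∪ l, b ∪ b ∪ j ∪ l ∪ l) ∪ d(g(j, l), g(b, l)) ∪ g(b ∪ j ∪ l, j ∪ j ∪ j) ∪ g(d(j, l), g(b, b)) ∪ g(g(b ∪ j ∪ j ∪ l, b ∪ j), d(j ∪ j ∪ j ∪ l, j ∪ j ∪ l)), d(g(b ∪ j ∪ j ∪ j ∪ l, b ∪ g(j, b) ∪ j), b ∪ j ∪ j ∪ l)), l), j)
Right:  g(j, g(g(g(j ∪ (b ∪ l), j ∪ j ∪ j) ∪ (((g(g((j ∪ b) ∪ (l ∪ j), j ∪ b), d(j ∪ j ∪ j ∪ l, (j ∪ l) ∪ j)) ∪ d(g(j, l), g(b, l))) ∪ g(d(j, l), g(b, b))) ∪ d(g(j, j) ∪ l ∪ d(b, l) ∪ g(j, b) ∪ b, j ∪ l ∪ b ∪ l ∪ b)), d(g(j ∪ b ∪ j ∪ l ∪ j, (b ∪ j) ∪ g(j, b)), (b ∪ l) ∪ (j ∪ j))), l))
  Focus inside:  g(j ∪ (b ∪ l), j ∪ j ∪ j) ∪ (((g(g((j ∪ b) ∪ (l ∪ j), j ∪ b), d(j ∪ j ∪ j ∪ l, (j ∪ l) ∪ j)) ∪ d(g(j, l), g(b, l))) ∪ g(d(j, l), g(b, b))) ∪ d(g(j, j) ∪ l ∪ d(b, l) ∪ g(j, b) ∪ b, j ∪ l ∪ b ∪ l ∪ b))
  Flatten:  g(j ∪ (b ∪ l), j ∪ j ∪ j) ∪ g(g((j ∪ b) ∪ (l ∪ j), j ∪ b), d(j ∪ j ∪ j ∪ l, (j ∪ l) ∪ j)) ∪ d(g(j, l), g(b, l)) ∪ g(d(j, l), g(b, b)) ∪ d(g(j, j) ∪ l ∪ d(b, l) ∪ g(j, b) ∪ b, j ∪ l ∪ b ∪ l ∪ b)
  Canonicalize subterm:  g(j ∪ (b ∪ l), j ∪ j ∪ j)  →  g(b ∪ j ∪ l, j ∪ j ∪ j)
  Simplify inside:  g(g((j ∪ b) ∪ (l ∪ j), j ∪ b), d(j ∪ j ∪ j ∪ l, (j ∪ l) ∪ j))  →  g(g(b ∪ j ∪ j ∪ l, b ∪ j), d(j ∪ j ∪ j ∪ l, j ∪ j ∪ l))
  Simplify inside:  d(g(j, j) ∪ l ∪ d(b, l) ∪ g(j, b) ∪ b, j ∪ l ∪ b ∪ l ∪ b)  →  d(b ∪ d(b, l) ∪ g(j, b) ∪ g(j, j) ∪ l, b ∪ b ∪ j ∪ l ∪ l)
  Sort:  d(b ∪ d(b, l) ∪ g(j, b) ∪ g(j, j) ∪ l, b ∪ b ∪ j ∪ l ∪ l) ∪ d(g(j, l), g(b, l)) ∪ g(b ∪ j ∪ l, j ∪ j ∪ j) ∪ g(d(j, l), g(b, b)) ∪ g(g(b ∪ j ∪ j ∪ l, b ∪ j), d(j ∪ j ∪ j ∪ l, j ∪ j ∪ l))
  Rebuild:  g(j, g(g(d(b ∪ d(b, l) ∪ g(j, b) ∪ g(j, j) ∪ l, b ∪ b ∪ j ∪ l ∪ l) ∪ d(g(j, l), g(b, l)) ∪ g(b ∪ j ∪ l, j ∪ j ∪ j) ∪ g(d(j, l), g(b, b)) ∪ g(g(b ∪ j ∪ j ∪ l, b ∪ j), d(j ∪ j ∪ j ∪ l, j ∪ j ∪ l)), d(g(b ∪ j ∪ j ∪ j ∪ l, b ∪ g(j, b) ∪ j), b ∪ j ∪ j ∪ l)), l))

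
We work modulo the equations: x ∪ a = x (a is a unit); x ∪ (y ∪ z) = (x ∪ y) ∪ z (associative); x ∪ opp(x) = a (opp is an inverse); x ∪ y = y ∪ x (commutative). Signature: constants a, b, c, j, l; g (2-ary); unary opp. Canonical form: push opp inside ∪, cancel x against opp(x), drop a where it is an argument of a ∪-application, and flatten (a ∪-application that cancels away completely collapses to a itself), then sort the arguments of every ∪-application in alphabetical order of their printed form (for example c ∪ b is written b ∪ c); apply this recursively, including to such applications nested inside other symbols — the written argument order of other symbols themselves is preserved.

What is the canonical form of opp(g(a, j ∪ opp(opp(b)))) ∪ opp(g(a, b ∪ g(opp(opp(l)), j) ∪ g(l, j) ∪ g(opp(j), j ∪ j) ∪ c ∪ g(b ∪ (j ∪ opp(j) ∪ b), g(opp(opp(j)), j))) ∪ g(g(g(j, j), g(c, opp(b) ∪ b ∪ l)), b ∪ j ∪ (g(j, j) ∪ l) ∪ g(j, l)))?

Push opp inside:  distribute opp over ∪ and collapse double opp
Combine occurrences:  opp(g(a, b ∪ j)) ∪ opp(g(a, b ∪ c ∪ g(b ∪ b, g(j, j)) ∪ g(l, j) ∪ g(l, j) ∪ g(opp(j), j ∪ j))) ∪ opp(g(g(g(j, j), g(c, l)), b ∪ g(j, j) ∪ g(j, l) ∪ j ∪ l))
Order the arguments:  opp(g(a, b ∪ c ∪ g(b ∪ b, g(j, j)) ∪ g(l, j) ∪ g(l, j) ∪ g(opp(j), j ∪ j))) ∪ opp(g(a, b ∪ j)) ∪ opp(g(g(g(j, j), g(c, l)), b ∪ g(j, j) ∪ g(j, l) ∪ j ∪ l))

Answer: opp(g(a, b ∪ c ∪ g(b ∪ b, g(j, j)) ∪ g(l, j) ∪ g(l, j) ∪ g(opp(j), j ∪ j))) ∪ opp(g(a, b ∪ j)) ∪ opp(g(g(g(j, j), g(c, l)), b ∪ g(j, j) ∪ g(j, l) ∪ j ∪ l))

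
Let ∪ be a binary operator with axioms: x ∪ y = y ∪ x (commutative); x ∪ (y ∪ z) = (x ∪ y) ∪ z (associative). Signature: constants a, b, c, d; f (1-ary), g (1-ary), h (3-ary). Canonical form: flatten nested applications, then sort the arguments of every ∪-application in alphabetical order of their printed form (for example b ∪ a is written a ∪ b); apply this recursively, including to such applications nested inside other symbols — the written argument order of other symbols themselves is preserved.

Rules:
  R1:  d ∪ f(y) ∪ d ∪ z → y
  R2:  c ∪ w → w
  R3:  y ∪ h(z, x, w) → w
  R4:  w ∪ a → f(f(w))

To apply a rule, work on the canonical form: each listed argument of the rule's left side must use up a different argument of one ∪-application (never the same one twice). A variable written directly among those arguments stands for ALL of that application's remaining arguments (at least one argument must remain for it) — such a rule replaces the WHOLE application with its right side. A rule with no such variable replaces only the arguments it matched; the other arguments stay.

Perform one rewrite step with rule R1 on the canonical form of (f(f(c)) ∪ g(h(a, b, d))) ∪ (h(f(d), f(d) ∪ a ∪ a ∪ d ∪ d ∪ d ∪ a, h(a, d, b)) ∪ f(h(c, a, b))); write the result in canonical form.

Answer: f(f(c)) ∪ f(h(c, a, b)) ∪ g(h(a, b, d)) ∪ h(f(d), d, h(a, d, b))

Derivation:
Canonical form:  f(f(c)) ∪ f(h(c, a, b)) ∪ g(h(a, b, d)) ∪ h(f(d), a ∪ a ∪ a ∪ d ∪ d ∪ d ∪ f(d), h(a, d, b))
R1 matches:  uses d, d, f(d);  y := d, z := a ∪ a ∪ a ∪ d
Every leftover argument binds to the variable; the entire application is replaced.
New term:  f(f(c)) ∪ f(h(c, a, b)) ∪ g(h(a, b, d)) ∪ h(f(d), d, h(a, d, b))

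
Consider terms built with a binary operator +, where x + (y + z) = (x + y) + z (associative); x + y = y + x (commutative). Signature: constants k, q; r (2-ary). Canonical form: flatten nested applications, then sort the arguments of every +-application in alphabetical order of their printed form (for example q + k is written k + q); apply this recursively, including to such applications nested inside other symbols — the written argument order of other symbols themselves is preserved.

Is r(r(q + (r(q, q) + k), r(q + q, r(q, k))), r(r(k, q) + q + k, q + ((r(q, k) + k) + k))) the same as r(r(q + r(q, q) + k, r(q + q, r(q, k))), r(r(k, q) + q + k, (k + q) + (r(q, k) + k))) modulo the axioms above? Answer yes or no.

Answer: yes — both canonical forms are r(r(k + q + r(q, q), r(q + q, r(q, k))), r(k + q + r(k, q), k + k + q + r(q, k)))

Derivation:
Left:  r(r(q + (r(q, q) + k), r(q + q, r(q, k))), r(r(k, q) + q + k, q + ((r(q, k) + k) + k)))
  Descend into:  q + ((r(q, k) + k) + k)
  Flatten:  q + r(q, k) + k + k
  Sort arguments:  k + k + q + r(q, k)
  Reassemble:  r(r(k + q + r(q, q), r(q + q, r(q, k))), r(k + q + r(k, q), k + k + q + r(q, k)))
Right:  r(r(q + r(q, q) + k, r(q + q, r(q, k))), r(r(k, q) + q + k, (k + q) + (r(q, k) + k)))
  Focus inside:  (k + q) + (r(q, k) + k)
  Un-nest:  k + q + r(q, k) + k
  Sort:  k + k + q + r(q, k)
  Rebuild:  r(r(k + q + r(q, q), r(q + q, r(q, k))), r(k + q + r(k, q), k + k + q + r(q, k)))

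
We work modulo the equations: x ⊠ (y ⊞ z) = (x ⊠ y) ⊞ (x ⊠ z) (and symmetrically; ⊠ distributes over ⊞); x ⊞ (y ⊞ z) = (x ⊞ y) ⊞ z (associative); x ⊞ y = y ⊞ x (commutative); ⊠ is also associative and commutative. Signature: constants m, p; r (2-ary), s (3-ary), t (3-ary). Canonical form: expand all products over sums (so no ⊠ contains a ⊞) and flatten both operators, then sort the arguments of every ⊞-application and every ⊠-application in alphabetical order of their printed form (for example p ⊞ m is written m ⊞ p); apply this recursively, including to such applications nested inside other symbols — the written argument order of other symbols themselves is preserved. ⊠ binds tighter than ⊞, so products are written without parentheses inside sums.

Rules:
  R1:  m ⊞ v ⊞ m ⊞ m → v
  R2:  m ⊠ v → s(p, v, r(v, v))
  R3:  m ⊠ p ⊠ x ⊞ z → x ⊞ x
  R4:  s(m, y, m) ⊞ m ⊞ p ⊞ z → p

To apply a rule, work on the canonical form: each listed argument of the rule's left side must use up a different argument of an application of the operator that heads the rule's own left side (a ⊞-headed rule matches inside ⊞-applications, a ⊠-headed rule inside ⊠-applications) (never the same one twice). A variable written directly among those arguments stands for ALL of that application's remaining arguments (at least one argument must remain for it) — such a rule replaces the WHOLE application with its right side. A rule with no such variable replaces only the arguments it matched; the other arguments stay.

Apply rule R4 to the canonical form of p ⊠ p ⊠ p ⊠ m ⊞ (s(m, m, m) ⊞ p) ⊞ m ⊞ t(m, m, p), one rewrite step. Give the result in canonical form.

Canonical form:  m ⊞ m ⊠ p ⊠ p ⊠ p ⊞ p ⊞ s(m, m, m) ⊞ t(m, m, p)
Match R4:  consume m, p, s(m, m, m);  y := m, z := m ⊠ p ⊠ p ⊠ p ⊞ t(m, m, p)
The variable takes the whole remainder — replace the entire application.
New term:  p

Answer: p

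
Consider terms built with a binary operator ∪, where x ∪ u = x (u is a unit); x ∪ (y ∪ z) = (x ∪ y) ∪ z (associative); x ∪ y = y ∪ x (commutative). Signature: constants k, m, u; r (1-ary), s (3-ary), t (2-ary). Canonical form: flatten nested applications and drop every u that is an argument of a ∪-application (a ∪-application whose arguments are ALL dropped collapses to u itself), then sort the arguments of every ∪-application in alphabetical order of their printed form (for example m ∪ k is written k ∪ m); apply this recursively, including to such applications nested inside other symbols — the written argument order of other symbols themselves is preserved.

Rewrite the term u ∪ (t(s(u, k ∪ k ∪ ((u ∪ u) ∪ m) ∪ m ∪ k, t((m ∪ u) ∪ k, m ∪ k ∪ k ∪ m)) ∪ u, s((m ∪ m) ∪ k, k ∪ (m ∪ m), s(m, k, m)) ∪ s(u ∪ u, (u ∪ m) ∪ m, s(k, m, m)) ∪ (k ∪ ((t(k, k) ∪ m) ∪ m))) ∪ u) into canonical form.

Answer: t(s(u, k ∪ k ∪ k ∪ m ∪ m, t(k ∪ m, k ∪ k ∪ m ∪ m)), k ∪ m ∪ m ∪ s(k ∪ m ∪ m, k ∪ m ∪ m, s(m, k, m)) ∪ s(u, m ∪ m, s(k, m, m)) ∪ t(k, k))

Derivation:
Un-nest:  u ∪ t(s(u, k ∪ k ∪ ((u ∪ u) ∪ m) ∪ m ∪ k, t((m ∪ u) ∪ k, m ∪ k ∪ k ∪ m)) ∪ u, s((m ∪ m) ∪ k, k ∪ (m ∪ m), s(m, k, m)) ∪ s(u ∪ u, (u ∪ m) ∪ m, s(k, m, m)) ∪ (k ∪ ((t(k, k) ∪ m) ∪ m))) ∪ u
Simplify inside:  t(s(u, k ∪ k ∪ ((u ∪ u) ∪ m) ∪ m ∪ k, t((m ∪ u) ∪ k, m ∪ k ∪ k ∪ m)) ∪ u, s((m ∪ m) ∪ k, k ∪ (m ∪ m), s(m, k, m)) ∪ s(u ∪ u, (u ∪ m) ∪ m, s(k, m, m)) ∪ (k ∪ ((t(k, k) ∪ m) ∪ m)))  →  t(s(u, k ∪ k ∪ k ∪ m ∪ m, t(k ∪ m, k ∪ k ∪ m ∪ m)), k ∪ m ∪ m ∪ s(k ∪ m ∪ m, k ∪ m ∪ m, s(m, k, m)) ∪ s(u, m ∪ m, s(k, m, m)) ∪ t(k, k))
Units out:  drop u (×2)
Order the arguments:  t(s(u, k ∪ k ∪ k ∪ m ∪ m, t(k ∪ m, k ∪ k ∪ m ∪ m)), k ∪ m ∪ m ∪ s(k ∪ m ∪ m, k ∪ m ∪ m, s(m, k, m)) ∪ s(u, m ∪ m, s(k, m, m)) ∪ t(k, k))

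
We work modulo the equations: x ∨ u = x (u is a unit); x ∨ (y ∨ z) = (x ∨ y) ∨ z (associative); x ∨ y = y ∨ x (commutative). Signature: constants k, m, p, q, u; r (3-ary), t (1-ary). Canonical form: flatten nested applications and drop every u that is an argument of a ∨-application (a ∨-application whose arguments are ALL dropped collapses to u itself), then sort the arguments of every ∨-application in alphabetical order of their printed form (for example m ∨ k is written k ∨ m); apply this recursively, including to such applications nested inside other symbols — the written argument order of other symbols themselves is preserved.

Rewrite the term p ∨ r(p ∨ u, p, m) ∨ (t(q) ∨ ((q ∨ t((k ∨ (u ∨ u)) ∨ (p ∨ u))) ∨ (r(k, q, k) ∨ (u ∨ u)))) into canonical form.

Answer: p ∨ q ∨ r(k, q, k) ∨ r(p, p, m) ∨ t(k ∨ p) ∨ t(q)

Derivation:
Merge nested applications:  p ∨ r(p ∨ u, p, m) ∨ t(q) ∨ q ∨ t((k ∨ (u ∨ u)) ∨ (p ∨ u)) ∨ r(k, q, k) ∨ u ∨ u
Inside:  r(p ∨ u, p, m)  →  r(p, p, m)
Inside:  t((k ∨ (u ∨ u)) ∨ (p ∨ u))  →  t(k ∨ p)
Units out:  drop u (×2)
Sort:  p ∨ q ∨ r(k, q, k) ∨ r(p, p, m) ∨ t(k ∨ p) ∨ t(q)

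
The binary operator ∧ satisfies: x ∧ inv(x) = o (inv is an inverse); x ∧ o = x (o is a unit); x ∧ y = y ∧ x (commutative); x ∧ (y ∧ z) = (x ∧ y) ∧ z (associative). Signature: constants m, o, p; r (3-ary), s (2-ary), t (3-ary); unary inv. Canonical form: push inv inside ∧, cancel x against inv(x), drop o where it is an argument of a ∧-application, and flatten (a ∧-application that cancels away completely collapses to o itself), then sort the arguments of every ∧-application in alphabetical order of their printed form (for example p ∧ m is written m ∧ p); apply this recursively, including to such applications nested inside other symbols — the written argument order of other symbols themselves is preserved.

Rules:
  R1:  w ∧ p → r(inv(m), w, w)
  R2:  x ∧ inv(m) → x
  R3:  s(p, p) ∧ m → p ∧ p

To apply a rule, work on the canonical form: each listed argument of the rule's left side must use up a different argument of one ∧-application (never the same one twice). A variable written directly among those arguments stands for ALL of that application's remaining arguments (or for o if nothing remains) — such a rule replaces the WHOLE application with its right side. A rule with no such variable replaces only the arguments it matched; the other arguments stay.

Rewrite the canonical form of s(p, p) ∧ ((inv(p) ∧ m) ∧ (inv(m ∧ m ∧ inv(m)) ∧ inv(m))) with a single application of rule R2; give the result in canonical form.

Answer: inv(p) ∧ s(p, p)

Derivation:
Canonical form:  inv(m) ∧ inv(p) ∧ s(p, p)
Match R2:  consume inv(m);  x := inv(p) ∧ s(p, p)
The extension variable absorbs all remaining arguments, so the whole application is rewritten.
Giving:  inv(p) ∧ s(p, p)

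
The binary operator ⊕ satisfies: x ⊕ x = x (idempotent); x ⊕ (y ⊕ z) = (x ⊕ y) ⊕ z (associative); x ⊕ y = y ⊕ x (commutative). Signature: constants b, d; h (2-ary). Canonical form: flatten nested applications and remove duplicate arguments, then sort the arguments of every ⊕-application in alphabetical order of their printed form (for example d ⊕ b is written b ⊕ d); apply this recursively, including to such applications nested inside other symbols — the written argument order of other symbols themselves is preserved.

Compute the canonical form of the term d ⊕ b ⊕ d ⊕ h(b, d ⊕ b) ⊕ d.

Answer: b ⊕ d ⊕ h(b, b ⊕ d)

Derivation:
Canonicalize subterm:  h(b, d ⊕ b)  →  h(b, b ⊕ d)
Deduplicate:  drop duplicate d, d
Order the arguments:  b ⊕ d ⊕ h(b, b ⊕ d)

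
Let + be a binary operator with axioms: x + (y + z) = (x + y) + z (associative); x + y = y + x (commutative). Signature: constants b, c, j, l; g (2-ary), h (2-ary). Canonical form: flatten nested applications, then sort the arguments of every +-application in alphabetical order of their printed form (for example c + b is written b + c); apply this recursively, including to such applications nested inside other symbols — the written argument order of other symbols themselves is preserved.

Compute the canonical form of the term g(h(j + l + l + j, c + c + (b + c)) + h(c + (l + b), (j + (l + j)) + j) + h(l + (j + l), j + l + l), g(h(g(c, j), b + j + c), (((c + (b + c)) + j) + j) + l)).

Answer: g(h(b + c + l, j + j + j + l) + h(j + j + l + l, b + c + c + c) + h(j + l + l, j + l + l), g(h(g(c, j), b + c + j), b + c + c + j + j + l))

Derivation:
Focus inside:  h(j + l + l + j, c + c + (b + c)) + h(c + (l + b), (j + (l + j)) + j) + h(l + (j + l), j + l + l)
Inside:  h(j + l + l + j, c + c + (b + c))  →  h(j + j + l + l, b + c + c + c)
Inside:  h(c + (l + b), (j + (l + j)) + j)  →  h(b + c + l, j + j + j + l)
Inside:  h(l + (j + l), j + l + l)  →  h(j + l + l, j + l + l)
Sort arguments:  h(b + c + l, j + j + j + l) + h(j + j + l + l, b + c + c + c) + h(j + l + l, j + l + l)
Rebuild:  g(h(b + c + l, j + j + j + l) + h(j + j + l + l, b + c + c + c) + h(j + l + l, j + l + l), g(h(g(c, j), b + c + j), b + c + c + j + j + l))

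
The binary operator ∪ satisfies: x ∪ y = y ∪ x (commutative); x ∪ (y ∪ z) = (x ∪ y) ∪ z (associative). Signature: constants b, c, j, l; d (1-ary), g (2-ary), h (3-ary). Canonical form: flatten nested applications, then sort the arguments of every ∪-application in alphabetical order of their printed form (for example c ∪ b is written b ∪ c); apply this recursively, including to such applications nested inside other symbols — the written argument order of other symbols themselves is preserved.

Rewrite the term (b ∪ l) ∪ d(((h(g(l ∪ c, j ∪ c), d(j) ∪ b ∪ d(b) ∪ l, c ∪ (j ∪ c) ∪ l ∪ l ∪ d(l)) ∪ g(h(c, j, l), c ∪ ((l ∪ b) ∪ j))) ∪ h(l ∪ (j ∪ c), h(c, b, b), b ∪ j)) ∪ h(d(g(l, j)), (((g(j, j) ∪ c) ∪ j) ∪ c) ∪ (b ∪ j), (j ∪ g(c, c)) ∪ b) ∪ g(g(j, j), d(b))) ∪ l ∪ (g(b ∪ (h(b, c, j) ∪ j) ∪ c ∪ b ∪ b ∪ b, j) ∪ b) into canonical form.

Answer: b ∪ b ∪ d(g(g(j, j), d(b)) ∪ g(h(c, j, l), b ∪ c ∪ j ∪ l) ∪ h(c ∪ j ∪ l, h(c, b, b), b ∪ j) ∪ h(d(g(l, j)), b ∪ c ∪ c ∪ g(j, j) ∪ j ∪ j, b ∪ g(c, c) ∪ j) ∪ h(g(c ∪ l, c ∪ j), b ∪ d(b) ∪ d(j) ∪ l, c ∪ c ∪ d(l) ∪ j ∪ l ∪ l)) ∪ g(b ∪ b ∪ b ∪ b ∪ c ∪ h(b, c, j) ∪ j, j) ∪ l ∪ l

Derivation:
Flatten:  b ∪ l ∪ d(((h(g(l ∪ c, j ∪ c), d(j) ∪ b ∪ d(b) ∪ l, c ∪ (j ∪ c) ∪ l ∪ l ∪ d(l)) ∪ g(h(c, j, l), c ∪ ((l ∪ b) ∪ j))) ∪ h(l ∪ (j ∪ c), h(c, b, b), b ∪ j)) ∪ h(d(g(l, j)), (((g(j, j) ∪ c) ∪ j) ∪ c) ∪ (b ∪ j), (j ∪ g(c, c)) ∪ b) ∪ g(g(j, j), d(b))) ∪ l ∪ g(b ∪ (h(b, c, j) ∪ j) ∪ c ∪ b ∪ b ∪ b, j) ∪ b
Inside:  d(((h(g(l ∪ c, j ∪ c), d(j) ∪ b ∪ d(b) ∪ l, c ∪ (j ∪ c) ∪ l ∪ l ∪ d(l)) ∪ g(h(c, j, l), c ∪ ((l ∪ b) ∪ j))) ∪ h(l ∪ (j ∪ c), h(c, b, b), b ∪ j)) ∪ h(d(g(l, j)), (((g(j, j) ∪ c) ∪ j) ∪ c) ∪ (b ∪ j), (j ∪ g(c, c)) ∪ b) ∪ g(g(j, j), d(b)))  →  d(g(g(j, j), d(b)) ∪ g(h(c, j, l), b ∪ c ∪ j ∪ l) ∪ h(c ∪ j ∪ l, h(c, b, b), b ∪ j) ∪ h(d(g(l, j)), b ∪ c ∪ c ∪ g(j, j) ∪ j ∪ j, b ∪ g(c, c) ∪ j) ∪ h(g(c ∪ l, c ∪ j), b ∪ d(b) ∪ d(j) ∪ l, c ∪ c ∪ d(l) ∪ j ∪ l ∪ l))
Inside:  g(b ∪ (h(b, c, j) ∪ j) ∪ c ∪ b ∪ b ∪ b, j)  →  g(b ∪ b ∪ b ∪ b ∪ c ∪ h(b, c, j) ∪ j, j)
Order the arguments:  b ∪ b ∪ d(g(g(j, j), d(b)) ∪ g(h(c, j, l), b ∪ c ∪ j ∪ l) ∪ h(c ∪ j ∪ l, h(c, b, b), b ∪ j) ∪ h(d(g(l, j)), b ∪ c ∪ c ∪ g(j, j) ∪ j ∪ j, b ∪ g(c, c) ∪ j) ∪ h(g(c ∪ l, c ∪ j), b ∪ d(b) ∪ d(j) ∪ l, c ∪ c ∪ d(l) ∪ j ∪ l ∪ l)) ∪ g(b ∪ b ∪ b ∪ b ∪ c ∪ h(b, c, j) ∪ j, j) ∪ l ∪ l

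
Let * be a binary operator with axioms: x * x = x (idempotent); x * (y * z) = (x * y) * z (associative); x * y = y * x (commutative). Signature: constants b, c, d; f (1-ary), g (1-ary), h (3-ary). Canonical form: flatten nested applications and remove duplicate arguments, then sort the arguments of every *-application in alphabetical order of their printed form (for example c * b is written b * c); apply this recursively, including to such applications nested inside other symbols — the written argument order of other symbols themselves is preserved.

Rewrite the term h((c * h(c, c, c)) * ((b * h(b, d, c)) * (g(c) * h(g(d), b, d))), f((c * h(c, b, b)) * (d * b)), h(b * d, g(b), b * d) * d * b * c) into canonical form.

Descend into:  (c * h(c, c, c)) * ((b * h(b, d, c)) * (g(c) * h(g(d), b, d)))
Flatten:  c * h(c, c, c) * b * h(b, d, c) * g(c) * h(g(d), b, d)
Order the arguments:  b * c * g(c) * h(b, d, c) * h(c, c, c) * h(g(d), b, d)
Reassemble:  h(b * c * g(c) * h(b, d, c) * h(c, c, c) * h(g(d), b, d), f(b * c * d * h(c, b, b)), b * c * d * h(b * d, g(b), b * d))

Answer: h(b * c * g(c) * h(b, d, c) * h(c, c, c) * h(g(d), b, d), f(b * c * d * h(c, b, b)), b * c * d * h(b * d, g(b), b * d))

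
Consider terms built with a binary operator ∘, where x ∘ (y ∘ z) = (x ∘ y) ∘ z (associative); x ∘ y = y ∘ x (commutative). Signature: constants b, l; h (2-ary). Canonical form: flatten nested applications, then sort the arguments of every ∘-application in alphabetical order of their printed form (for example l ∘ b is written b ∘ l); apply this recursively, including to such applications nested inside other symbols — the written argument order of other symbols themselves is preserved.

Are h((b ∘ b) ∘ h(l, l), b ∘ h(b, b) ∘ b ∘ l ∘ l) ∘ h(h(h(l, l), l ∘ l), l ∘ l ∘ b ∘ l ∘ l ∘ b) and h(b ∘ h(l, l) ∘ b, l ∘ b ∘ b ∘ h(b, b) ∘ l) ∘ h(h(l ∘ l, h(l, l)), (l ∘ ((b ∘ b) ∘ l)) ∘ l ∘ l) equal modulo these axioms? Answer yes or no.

Answer: no — h(b ∘ b ∘ h(l, l), b ∘ b ∘ h(b, b) ∘ l ∘ l) ∘ h(h(h(l, l), l ∘ l), b ∘ b ∘ l ∘ l ∘ l ∘ l) vs h(b ∘ b ∘ h(l, l), b ∘ b ∘ h(b, b) ∘ l ∘ l) ∘ h(h(l ∘ l, h(l, l)), b ∘ b ∘ l ∘ l ∘ l ∘ l)

Derivation:
Left:  h((b ∘ b) ∘ h(l, l), b ∘ h(b, b) ∘ b ∘ l ∘ l) ∘ h(h(h(l, l), l ∘ l), l ∘ l ∘ b ∘ l ∘ l ∘ b)
  Inside:  h((b ∘ b) ∘ h(l, l), b ∘ h(b, b) ∘ b ∘ l ∘ l)  →  h(b ∘ b ∘ h(l, l), b ∘ b ∘ h(b, b) ∘ l ∘ l)
  Inside:  h(h(h(l, l), l ∘ l), l ∘ l ∘ b ∘ l ∘ l ∘ b)  →  h(h(h(l, l), l ∘ l), b ∘ b ∘ l ∘ l ∘ l ∘ l)
  Sort arguments:  h(b ∘ b ∘ h(l, l), b ∘ b ∘ h(b, b) ∘ l ∘ l) ∘ h(h(h(l, l), l ∘ l), b ∘ b ∘ l ∘ l ∘ l ∘ l)
Right:  h(b ∘ h(l, l) ∘ b, l ∘ b ∘ b ∘ h(b, b) ∘ l) ∘ h(h(l ∘ l, h(l, l)), (l ∘ ((b ∘ b) ∘ l)) ∘ l ∘ l)
  Canonicalize subterm:  h(b ∘ h(l, l) ∘ b, l ∘ b ∘ b ∘ h(b, b) ∘ l)  →  h(b ∘ b ∘ h(l, l), b ∘ b ∘ h(b, b) ∘ l ∘ l)
  Canonicalize subterm:  h(h(l ∘ l, h(l, l)), (l ∘ ((b ∘ b) ∘ l)) ∘ l ∘ l)  →  h(h(l ∘ l, h(l, l)), b ∘ b ∘ l ∘ l ∘ l ∘ l)
  Sort:  h(b ∘ b ∘ h(l, l), b ∘ b ∘ h(b, b) ∘ l ∘ l) ∘ h(h(l ∘ l, h(l, l)), b ∘ b ∘ l ∘ l ∘ l ∘ l)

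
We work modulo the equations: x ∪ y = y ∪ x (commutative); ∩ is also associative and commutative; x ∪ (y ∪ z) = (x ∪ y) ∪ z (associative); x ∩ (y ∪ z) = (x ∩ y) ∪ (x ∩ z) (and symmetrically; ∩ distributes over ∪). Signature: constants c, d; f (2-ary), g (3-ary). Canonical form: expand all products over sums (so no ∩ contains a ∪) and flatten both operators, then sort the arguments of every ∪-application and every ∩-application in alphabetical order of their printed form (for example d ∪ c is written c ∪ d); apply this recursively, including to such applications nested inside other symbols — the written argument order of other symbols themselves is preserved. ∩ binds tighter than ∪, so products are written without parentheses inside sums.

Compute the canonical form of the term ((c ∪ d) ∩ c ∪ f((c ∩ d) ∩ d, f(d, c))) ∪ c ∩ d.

Expand:  c ∩ c ∪ c ∩ d ∪ f(c ∩ d ∩ d, f(d, c)) ∪ c ∩ d
Sort arguments:  c ∩ c ∪ c ∩ d ∪ c ∩ d ∪ f(c ∩ d ∩ d, f(d, c))

Answer: c ∩ c ∪ c ∩ d ∪ c ∩ d ∪ f(c ∩ d ∩ d, f(d, c))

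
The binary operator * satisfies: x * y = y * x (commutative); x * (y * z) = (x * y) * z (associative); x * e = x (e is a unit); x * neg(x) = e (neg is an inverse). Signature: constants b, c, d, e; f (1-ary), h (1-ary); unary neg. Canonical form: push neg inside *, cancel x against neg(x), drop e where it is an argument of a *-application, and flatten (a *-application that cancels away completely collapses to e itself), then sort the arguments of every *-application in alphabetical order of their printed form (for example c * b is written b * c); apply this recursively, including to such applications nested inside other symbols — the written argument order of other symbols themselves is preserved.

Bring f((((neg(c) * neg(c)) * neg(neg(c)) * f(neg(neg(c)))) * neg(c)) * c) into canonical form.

Answer: f(f(c) * neg(c))

Derivation:
Work inside:  (((neg(c) * neg(c)) * neg(neg(c)) * f(neg(neg(c)))) * neg(c)) * c
Push neg inside:  distribute neg over * and collapse double neg
Collect terms:  neg(c) * f(c)
Order the arguments:  f(c) * neg(c)
Rebuild:  f(f(c) * neg(c))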